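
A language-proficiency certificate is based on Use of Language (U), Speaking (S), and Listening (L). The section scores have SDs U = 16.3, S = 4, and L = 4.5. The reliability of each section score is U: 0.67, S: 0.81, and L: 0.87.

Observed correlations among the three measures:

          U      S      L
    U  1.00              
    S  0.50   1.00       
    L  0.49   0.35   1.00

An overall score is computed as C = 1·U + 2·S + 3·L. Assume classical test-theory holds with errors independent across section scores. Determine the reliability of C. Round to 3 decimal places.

Var(C) = 16.3² + 2²·4² + 3²·4.5² + 2·[2·16.3·4·0.50 + 3·16.3·4.5·0.49 + 6·4·4.5·0.35] = 511.94 + 421.649 = 933.589.
Because errors are independent across components, Cov(Tᵢ,Tⱼ) = Cov(Xᵢ,Xⱼ); the off-diagonal part of the true-score variance is the same as above.
True-score variance = [16.3²·0.67 + 2²·4²·0.81 + 3²·4.5²·0.87] + 421.649 = 388.41 + 421.649 = 810.059.
Reliability = 810.059 / 933.589 = 0.868.

0.868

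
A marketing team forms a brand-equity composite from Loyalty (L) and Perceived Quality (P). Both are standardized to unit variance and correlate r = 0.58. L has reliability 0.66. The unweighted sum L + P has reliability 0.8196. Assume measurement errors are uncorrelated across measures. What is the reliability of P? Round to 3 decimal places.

0.770

Var(L+P) = 2 + 2·0.58 = 3.160.
True-score variance = ρ_L + ρ_P + 2·0.58, so 0.8196 = (0.66 + ρ_P + 1.16) / 3.160.
ρ_P = 0.8196·3.160 − 0.66 − 1.16 = 0.770.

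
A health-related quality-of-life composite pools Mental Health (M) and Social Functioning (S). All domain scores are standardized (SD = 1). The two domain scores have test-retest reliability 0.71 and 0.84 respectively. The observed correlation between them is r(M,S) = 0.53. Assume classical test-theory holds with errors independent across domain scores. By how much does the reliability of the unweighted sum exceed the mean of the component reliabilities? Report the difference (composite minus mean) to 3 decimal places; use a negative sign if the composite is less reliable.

Var(sum) = 2 + 1.06 = 3.06; true-score variance = 1.55 + 1.06 = 2.61; composite reliability = 0.8529.
Mean component reliability = 0.7750.
Difference = 0.8529 − 0.7750 = 0.078.

0.078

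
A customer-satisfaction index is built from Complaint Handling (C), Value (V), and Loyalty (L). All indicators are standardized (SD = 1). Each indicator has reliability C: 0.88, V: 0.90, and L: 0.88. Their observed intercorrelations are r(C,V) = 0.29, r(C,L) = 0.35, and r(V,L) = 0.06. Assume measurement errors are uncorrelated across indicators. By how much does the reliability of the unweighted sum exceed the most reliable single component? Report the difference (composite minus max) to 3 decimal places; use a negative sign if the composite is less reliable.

0.023

Var(sum) = 3 + 1.4 = 4.4; true-score variance = 2.66 + 1.4 = 4.06; composite reliability = 0.9227.
Max component reliability = 0.9000.
Difference = 0.9227 − 0.9000 = 0.023.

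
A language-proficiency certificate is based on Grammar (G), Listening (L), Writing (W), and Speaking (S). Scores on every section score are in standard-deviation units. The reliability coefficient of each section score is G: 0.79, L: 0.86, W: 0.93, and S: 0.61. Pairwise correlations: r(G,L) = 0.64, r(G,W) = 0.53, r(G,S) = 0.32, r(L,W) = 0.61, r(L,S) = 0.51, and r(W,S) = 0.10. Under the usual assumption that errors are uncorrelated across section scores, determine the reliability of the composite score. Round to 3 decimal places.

Var(G+L+W+S) = 4 + 2·[0.64 + 0.53 + 0.32 + 0.61 + 0.51 + 0.10] = 4 + 5.42 = 9.42.
Under uncorrelated errors the observed covariances equal the true-score covariances, so only the own-variance terms attenuate.
True-score variance = [0.79 + 0.86 + 0.93 + 0.61] + 5.42 = 3.19 + 5.42 = 8.61.
Reliability = 8.61 / 9.42 = 0.914.

0.914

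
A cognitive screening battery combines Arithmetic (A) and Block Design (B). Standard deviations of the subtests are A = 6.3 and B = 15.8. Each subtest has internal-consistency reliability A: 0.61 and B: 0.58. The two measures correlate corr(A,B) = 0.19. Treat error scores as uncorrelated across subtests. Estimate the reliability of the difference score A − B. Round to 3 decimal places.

0.522

Var(A−B) = 6.3² + 15.8² − 2·6.3·15.8·0.19 = 289.33 − 37.8252 = 251.505.
Because errors are independent across components, Cov(Tᵢ,Tⱼ) = Cov(Xᵢ,Xⱼ); the off-diagonal part of the true-score variance is the same as above.
True-score variance = [6.3²·0.61 + 15.8²·0.58] − 37.8252 = 169.002 − 37.8252 = 131.177.
Reliability = 131.177 / 251.505 = 0.522.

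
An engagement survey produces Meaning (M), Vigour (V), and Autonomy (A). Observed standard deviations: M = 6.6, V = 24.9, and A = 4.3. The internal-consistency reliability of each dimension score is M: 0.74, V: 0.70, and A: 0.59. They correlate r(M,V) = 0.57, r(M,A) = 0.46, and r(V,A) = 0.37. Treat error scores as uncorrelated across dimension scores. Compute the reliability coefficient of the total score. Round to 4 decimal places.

Var(M+V+A) = 6.6² + 24.9² + 4.3² + 2·[6.6·24.9·0.57 + 6.6·4.3·0.46 + 24.9·4.3·0.37] = 682.06 + 292.689 = 974.749.
With uncorrelated errors the cross-covariances are all true-score covariance, so they carry over unchanged; only the diagonal terms shrink to ρᵢσᵢ².
True-score variance = [6.6²·0.74 + 24.9²·0.70 + 4.3²·0.59] + 292.689 = 477.15 + 292.689 = 769.839.
Reliability = 769.839 / 974.749 = 0.7898.

0.7898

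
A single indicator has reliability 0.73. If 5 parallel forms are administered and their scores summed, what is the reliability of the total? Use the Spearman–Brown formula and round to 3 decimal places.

0.931

ρ_k = kρ / (1 + (k−1)ρ) = 5·0.73 / (1 + 4·0.73) = 3.650 / 3.920 = 0.931.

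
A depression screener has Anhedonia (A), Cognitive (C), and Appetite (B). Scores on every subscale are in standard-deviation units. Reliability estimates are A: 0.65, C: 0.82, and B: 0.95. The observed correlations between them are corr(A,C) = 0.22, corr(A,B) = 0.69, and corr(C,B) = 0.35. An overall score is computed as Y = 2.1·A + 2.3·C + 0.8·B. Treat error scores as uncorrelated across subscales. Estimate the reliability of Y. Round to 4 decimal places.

0.8427

Var(Y) = 2.1² + 2.3² + 0.8² + 2·[4.83·0.22 + 1.68·0.69 + 1.84·0.35] = 10.34 + 5.7316 = 16.0716.
With uncorrelated errors the cross-covariances are all true-score covariance, so they carry over unchanged; only the diagonal terms shrink to ρᵢσᵢ².
True-score variance = [2.1²·0.65 + 2.3²·0.82 + 0.8²·0.95] + 5.7316 = 7.8123 + 5.7316 = 13.5439.
Reliability = 13.5439 / 16.0716 = 0.8427.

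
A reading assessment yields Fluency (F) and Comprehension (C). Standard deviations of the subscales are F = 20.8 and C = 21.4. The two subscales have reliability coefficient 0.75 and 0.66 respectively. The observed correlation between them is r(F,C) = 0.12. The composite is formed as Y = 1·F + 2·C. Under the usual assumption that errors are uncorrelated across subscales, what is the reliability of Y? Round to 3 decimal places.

0.705

Var(Y) = 20.8² + 2²·21.4² + 2·[2·20.8·21.4·0.12] = 2264.48 + 213.658 = 2478.14.
Under uncorrelated errors the observed covariances equal the true-score covariances, so only the own-variance terms attenuate.
True-score variance = [20.8²·0.75 + 2²·21.4²·0.66] + 213.658 = 1533.49 + 213.658 = 1747.15.
Reliability = 1747.15 / 2478.14 = 0.705.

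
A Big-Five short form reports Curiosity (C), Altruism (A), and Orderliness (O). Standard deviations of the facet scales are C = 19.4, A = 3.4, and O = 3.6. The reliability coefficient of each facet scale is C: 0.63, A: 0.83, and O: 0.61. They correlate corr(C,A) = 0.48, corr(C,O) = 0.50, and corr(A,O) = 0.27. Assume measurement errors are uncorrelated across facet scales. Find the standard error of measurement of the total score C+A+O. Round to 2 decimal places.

Var(total) = 400.88 + 139.771 = 540.651.
True-score variance = 254.607 + 139.771 = 394.378, so reliability = 0.7295.
Error variance = 540.651 − 394.378 = 146.273; SEM = √146.273 = 12.09.

12.09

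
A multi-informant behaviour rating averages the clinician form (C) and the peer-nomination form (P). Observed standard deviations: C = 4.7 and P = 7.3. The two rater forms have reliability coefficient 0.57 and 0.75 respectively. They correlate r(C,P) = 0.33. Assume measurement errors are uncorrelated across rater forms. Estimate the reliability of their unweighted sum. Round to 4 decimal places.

0.7672

Var(C+P) = 4.7² + 7.3² + 2·[4.7·7.3·0.33] = 75.38 + 22.6446 = 98.0246.
Because errors are independent across components, Cov(Tᵢ,Tⱼ) = Cov(Xᵢ,Xⱼ); the off-diagonal part of the true-score variance is the same as above.
True-score variance = [4.7²·0.57 + 7.3²·0.75] + 22.6446 = 52.5588 + 22.6446 = 75.2034.
Reliability = 75.2034 / 98.0246 = 0.7672.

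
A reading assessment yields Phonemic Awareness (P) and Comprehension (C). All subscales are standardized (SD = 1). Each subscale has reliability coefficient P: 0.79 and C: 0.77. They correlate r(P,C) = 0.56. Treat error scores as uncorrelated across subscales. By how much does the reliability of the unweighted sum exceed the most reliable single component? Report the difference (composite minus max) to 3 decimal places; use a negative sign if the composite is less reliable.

0.069

Var(sum) = 2 + 1.12 = 3.12; true-score variance = 1.56 + 1.12 = 2.68; composite reliability = 0.8590.
Max component reliability = 0.7900.
Difference = 0.8590 − 0.7900 = 0.069.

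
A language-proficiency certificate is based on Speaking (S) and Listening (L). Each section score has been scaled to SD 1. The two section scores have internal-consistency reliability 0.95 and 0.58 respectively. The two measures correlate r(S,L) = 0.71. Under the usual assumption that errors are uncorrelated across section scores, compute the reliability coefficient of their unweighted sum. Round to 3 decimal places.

Var(S+L) = 2 + 2·[0.71] = 2 + 1.42 = 3.42.
Because errors are independent across components, Cov(Tᵢ,Tⱼ) = Cov(Xᵢ,Xⱼ); the off-diagonal part of the true-score variance is the same as above.
True-score variance = [0.95 + 0.58] + 1.42 = 1.53 + 1.42 = 2.95.
Reliability = 2.95 / 3.42 = 0.863.

0.863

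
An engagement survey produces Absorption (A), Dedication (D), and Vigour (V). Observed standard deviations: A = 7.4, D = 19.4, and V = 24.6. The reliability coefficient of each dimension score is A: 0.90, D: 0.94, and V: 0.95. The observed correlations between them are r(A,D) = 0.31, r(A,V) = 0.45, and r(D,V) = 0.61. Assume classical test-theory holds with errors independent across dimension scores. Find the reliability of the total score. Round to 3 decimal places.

0.969

Var(A+D+V) = 7.4² + 19.4² + 24.6² + 2·[7.4·19.4·0.31 + 7.4·24.6·0.45 + 19.4·24.6·0.61] = 1036.28 + 835.076 = 1871.36.
Because errors are independent across components, Cov(Tᵢ,Tⱼ) = Cov(Xᵢ,Xⱼ); the off-diagonal part of the true-score variance is the same as above.
True-score variance = [7.4²·0.90 + 19.4²·0.94 + 24.6²·0.95] + 835.076 = 977.964 + 835.076 = 1813.04.
Reliability = 1813.04 / 1871.36 = 0.969.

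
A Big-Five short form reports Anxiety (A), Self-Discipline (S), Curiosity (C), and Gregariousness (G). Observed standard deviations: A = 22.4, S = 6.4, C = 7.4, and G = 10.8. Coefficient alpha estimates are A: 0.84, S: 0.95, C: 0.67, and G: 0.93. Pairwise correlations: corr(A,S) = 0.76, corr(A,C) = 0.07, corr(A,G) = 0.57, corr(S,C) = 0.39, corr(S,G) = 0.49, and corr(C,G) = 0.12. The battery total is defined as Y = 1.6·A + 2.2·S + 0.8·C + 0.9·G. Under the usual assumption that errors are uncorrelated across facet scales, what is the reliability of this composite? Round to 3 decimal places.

Var(Y) = 1.6²·22.4² + 2.2²·6.4² + 0.8²·7.4² + 0.9²·10.8² + 2·[3.52·22.4·6.4·0.76 + 1.28·22.4·7.4·0.07 + 1.44·22.4·10.8·0.57 + 1.76·6.4·7.4·0.39 + 1.98·6.4·10.8·0.49 + 0.72·7.4·10.8·0.12] = 1612.28 + 1406.82 = 3019.1.
Because errors are independent across components, Cov(Tᵢ,Tⱼ) = Cov(Xᵢ,Xⱼ); the off-diagonal part of the true-score variance is the same as above.
True-score variance = [1.6²·22.4²·0.84 + 2.2²·6.4²·0.95 + 0.8²·7.4²·0.67 + 0.9²·10.8²·0.93] + 1406.82 = 1378.66 + 1406.82 = 2785.48.
Reliability = 2785.48 / 3019.1 = 0.923.

0.923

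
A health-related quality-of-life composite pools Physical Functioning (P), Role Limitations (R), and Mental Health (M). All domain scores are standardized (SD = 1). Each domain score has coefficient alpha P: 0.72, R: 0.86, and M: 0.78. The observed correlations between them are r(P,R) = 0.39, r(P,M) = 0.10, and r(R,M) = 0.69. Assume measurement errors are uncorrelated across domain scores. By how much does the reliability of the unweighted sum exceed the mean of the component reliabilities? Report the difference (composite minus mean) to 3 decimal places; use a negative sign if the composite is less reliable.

Var(sum) = 3 + 2.36 = 5.36; true-score variance = 2.36 + 2.36 = 4.72; composite reliability = 0.8806.
Mean component reliability = 0.7867.
Difference = 0.8806 − 0.7867 = 0.094.

0.094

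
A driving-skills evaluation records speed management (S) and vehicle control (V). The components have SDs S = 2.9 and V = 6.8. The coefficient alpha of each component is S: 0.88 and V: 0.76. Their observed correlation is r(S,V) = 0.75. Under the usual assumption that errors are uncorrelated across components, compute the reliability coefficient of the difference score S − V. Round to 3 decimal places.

Var(S−V) = 2.9² + 6.8² − 2·2.9·6.8·0.75 = 54.65 − 29.58 = 25.07.
Under uncorrelated errors the observed covariances equal the true-score covariances, so only the own-variance terms attenuate.
True-score variance = [2.9²·0.88 + 6.8²·0.76] − 29.58 = 42.5432 − 29.58 = 12.9632.
Reliability = 12.9632 / 25.07 = 0.517.

0.517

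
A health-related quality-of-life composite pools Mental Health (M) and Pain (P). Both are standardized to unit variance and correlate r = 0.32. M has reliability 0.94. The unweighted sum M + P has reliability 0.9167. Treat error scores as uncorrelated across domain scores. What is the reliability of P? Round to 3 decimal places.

Var(M+P) = 2 + 2·0.32 = 2.640.
True-score variance = ρ_M + ρ_P + 2·0.32, so 0.9167 = (0.94 + ρ_P + 0.64) / 2.640.
ρ_P = 0.9167·2.640 − 0.94 − 0.64 = 0.840.

0.840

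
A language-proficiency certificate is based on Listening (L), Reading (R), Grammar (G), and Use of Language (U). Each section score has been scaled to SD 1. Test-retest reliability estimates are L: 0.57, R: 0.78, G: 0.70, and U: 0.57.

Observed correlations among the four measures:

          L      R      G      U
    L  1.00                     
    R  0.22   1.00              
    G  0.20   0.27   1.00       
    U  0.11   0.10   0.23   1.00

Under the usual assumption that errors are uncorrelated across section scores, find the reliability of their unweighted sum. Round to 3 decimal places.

Var(L+R+G+U) = 4 + 2·[0.22 + 0.20 + 0.11 + 0.27 + 0.10 + 0.23] = 4 + 2.26 = 6.26.
With uncorrelated errors the cross-covariances are all true-score covariance, so they carry over unchanged; only the diagonal terms shrink to ρᵢσᵢ².
True-score variance = [0.57 + 0.78 + 0.70 + 0.57] + 2.26 = 2.62 + 2.26 = 4.88.
Reliability = 4.88 / 6.26 = 0.780.

0.780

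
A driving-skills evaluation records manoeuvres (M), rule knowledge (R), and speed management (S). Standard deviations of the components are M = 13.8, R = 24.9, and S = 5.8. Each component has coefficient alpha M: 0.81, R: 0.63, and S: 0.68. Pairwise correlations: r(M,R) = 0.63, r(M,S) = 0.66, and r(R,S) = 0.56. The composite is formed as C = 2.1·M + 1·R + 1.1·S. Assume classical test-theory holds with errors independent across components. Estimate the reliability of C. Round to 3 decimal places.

0.858

Var(C) = 2.1²·13.8² + 24.9² + 1.1²·5.8² + 2·[2.1·13.8·24.9·0.63 + 2.31·13.8·5.8·0.66 + 1.1·24.9·5.8·0.56] = 1500.55 + 1331.2 = 2831.76.
Under uncorrelated errors the observed covariances equal the true-score covariances, so only the own-variance terms attenuate.
True-score variance = [2.1²·13.8²·0.81 + 24.9²·0.63 + 1.1²·5.8²·0.68] + 1331.2 = 1098.56 + 1331.2 = 2429.76.
Reliability = 2429.76 / 2831.76 = 0.858.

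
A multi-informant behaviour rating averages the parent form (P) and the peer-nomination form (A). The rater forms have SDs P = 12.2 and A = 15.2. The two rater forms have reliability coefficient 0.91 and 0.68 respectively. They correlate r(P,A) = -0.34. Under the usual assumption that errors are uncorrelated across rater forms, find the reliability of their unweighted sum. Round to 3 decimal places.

Var(P+A) = 12.2² + 15.2² + 2·[12.2·15.2·(-0.34)] = 379.88 − 126.099 = 253.781.
Because errors are independent across components, Cov(Tᵢ,Tⱼ) = Cov(Xᵢ,Xⱼ); the off-diagonal part of the true-score variance is the same as above.
True-score variance = [12.2²·0.91 + 15.2²·0.68] − 126.099 = 292.552 − 126.099 = 166.452.
Reliability = 166.452 / 253.781 = 0.656.

0.656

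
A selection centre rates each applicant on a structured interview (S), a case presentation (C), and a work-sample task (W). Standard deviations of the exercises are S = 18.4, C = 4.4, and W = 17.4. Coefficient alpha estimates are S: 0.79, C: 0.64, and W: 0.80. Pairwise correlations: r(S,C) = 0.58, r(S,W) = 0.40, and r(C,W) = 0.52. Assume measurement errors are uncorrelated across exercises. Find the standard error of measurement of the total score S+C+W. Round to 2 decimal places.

11.77

Var(total) = 660.68 + 429.664 = 1090.34.
True-score variance = 522.061 + 429.664 = 951.725, so reliability = 0.8729.
Error variance = 1090.34 − 951.725 = 138.619; SEM = √138.619 = 11.77.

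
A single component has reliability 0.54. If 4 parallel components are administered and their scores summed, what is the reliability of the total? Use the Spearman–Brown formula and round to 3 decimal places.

ρ_k = kρ / (1 + (k−1)ρ) = 4·0.54 / (1 + 3·0.54) = 2.160 / 2.620 = 0.824.

0.824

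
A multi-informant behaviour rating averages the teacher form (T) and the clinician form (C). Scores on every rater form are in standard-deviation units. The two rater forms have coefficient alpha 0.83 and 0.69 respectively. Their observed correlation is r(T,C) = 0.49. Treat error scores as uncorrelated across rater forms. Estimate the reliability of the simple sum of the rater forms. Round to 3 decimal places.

Var(T+C) = 2 + 2·[0.49] = 2 + 0.98 = 2.98.
With uncorrelated errors the cross-covariances are all true-score covariance, so they carry over unchanged; only the diagonal terms shrink to ρᵢσᵢ².
True-score variance = [0.83 + 0.69] + 0.98 = 1.52 + 0.98 = 2.5.
Reliability = 2.5 / 2.98 = 0.839.

0.839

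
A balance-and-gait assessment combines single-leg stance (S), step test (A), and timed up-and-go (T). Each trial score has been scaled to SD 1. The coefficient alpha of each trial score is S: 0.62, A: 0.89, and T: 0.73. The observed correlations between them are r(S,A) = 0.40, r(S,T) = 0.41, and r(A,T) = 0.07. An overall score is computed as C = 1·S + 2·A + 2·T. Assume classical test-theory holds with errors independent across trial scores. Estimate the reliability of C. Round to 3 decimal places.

Var(C) = 1 + 2² + 2² + 2·[2·0.40 + 2·0.41 + 4·0.07] = 9 + 3.8 = 12.8.
With uncorrelated errors the cross-covariances are all true-score covariance, so they carry over unchanged; only the diagonal terms shrink to ρᵢσᵢ².
True-score variance = [0.62 + 2²·0.89 + 2²·0.73] + 3.8 = 7.1 + 3.8 = 10.9.
Reliability = 10.9 / 12.8 = 0.852.

0.852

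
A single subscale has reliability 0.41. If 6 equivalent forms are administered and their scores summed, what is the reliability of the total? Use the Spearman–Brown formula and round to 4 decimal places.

0.8066

ρ_k = kρ / (1 + (k−1)ρ) = 6·0.41 / (1 + 5·0.41) = 2.460 / 3.050 = 0.8066.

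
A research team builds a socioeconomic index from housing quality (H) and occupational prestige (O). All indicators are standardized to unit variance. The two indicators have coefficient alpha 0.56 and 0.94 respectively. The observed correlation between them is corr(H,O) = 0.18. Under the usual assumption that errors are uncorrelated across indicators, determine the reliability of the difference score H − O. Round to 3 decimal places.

Var(H−O) = 1 + 1 − 2·0.18 = 2 − 0.36 = 1.64.
Because errors are independent across components, Cov(Tᵢ,Tⱼ) = Cov(Xᵢ,Xⱼ); the off-diagonal part of the true-score variance is the same as above.
True-score variance = [0.56 + 0.94] − 0.36 = 1.5 − 0.36 = 1.14.
Reliability = 1.14 / 1.64 = 0.695.

0.695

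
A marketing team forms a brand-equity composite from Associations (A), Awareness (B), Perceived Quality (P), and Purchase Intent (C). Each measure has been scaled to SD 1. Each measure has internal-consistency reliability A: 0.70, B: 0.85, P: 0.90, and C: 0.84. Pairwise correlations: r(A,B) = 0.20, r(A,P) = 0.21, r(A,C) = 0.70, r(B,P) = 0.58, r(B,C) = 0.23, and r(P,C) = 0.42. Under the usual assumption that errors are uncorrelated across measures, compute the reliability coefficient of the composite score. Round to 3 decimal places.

Var(A+B+P+C) = 4 + 2·[0.20 + 0.21 + 0.70 + 0.58 + 0.23 + 0.42] = 4 + 4.68 = 8.68.
Because errors are independent across components, Cov(Tᵢ,Tⱼ) = Cov(Xᵢ,Xⱼ); the off-diagonal part of the true-score variance is the same as above.
True-score variance = [0.70 + 0.85 + 0.90 + 0.84] + 4.68 = 3.29 + 4.68 = 7.97.
Reliability = 7.97 / 8.68 = 0.918.

0.918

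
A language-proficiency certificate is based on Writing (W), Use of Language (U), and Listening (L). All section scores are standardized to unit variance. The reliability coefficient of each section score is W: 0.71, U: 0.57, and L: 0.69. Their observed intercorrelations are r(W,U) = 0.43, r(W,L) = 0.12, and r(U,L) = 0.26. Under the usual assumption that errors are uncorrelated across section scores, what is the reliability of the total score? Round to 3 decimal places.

0.777

Var(W+U+L) = 3 + 2·[0.43 + 0.12 + 0.26] = 3 + 1.62 = 4.62.
Because errors are independent across components, Cov(Tᵢ,Tⱼ) = Cov(Xᵢ,Xⱼ); the off-diagonal part of the true-score variance is the same as above.
True-score variance = [0.71 + 0.57 + 0.69] + 1.62 = 1.97 + 1.62 = 3.59.
Reliability = 3.59 / 4.62 = 0.777.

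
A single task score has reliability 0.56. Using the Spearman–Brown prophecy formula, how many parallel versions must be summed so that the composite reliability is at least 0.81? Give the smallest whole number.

4

k ≥ ρ*(1−ρ₁)/(ρ₁(1−ρ*)) = 0.81·0.44 / (0.56·0.19) = 3.350.
Smallest integer k = 4.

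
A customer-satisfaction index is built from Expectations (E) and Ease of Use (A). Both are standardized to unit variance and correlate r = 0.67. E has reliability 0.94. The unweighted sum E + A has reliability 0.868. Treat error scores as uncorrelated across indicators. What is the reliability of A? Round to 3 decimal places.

Var(E+A) = 2 + 2·0.67 = 3.340.
True-score variance = ρ_E + ρ_A + 2·0.67, so 0.868 = (0.94 + ρ_A + 1.34) / 3.340.
ρ_A = 0.868·3.340 − 0.94 − 1.34 = 0.619.

0.619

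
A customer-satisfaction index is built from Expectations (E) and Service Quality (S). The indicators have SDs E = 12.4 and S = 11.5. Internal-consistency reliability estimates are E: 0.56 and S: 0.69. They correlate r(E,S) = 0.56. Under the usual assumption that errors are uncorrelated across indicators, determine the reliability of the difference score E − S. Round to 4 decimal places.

Var(E−S) = 12.4² + 11.5² − 2·12.4·11.5·0.56 = 286.01 − 159.712 = 126.298.
Because errors are independent across components, Cov(Tᵢ,Tⱼ) = Cov(Xᵢ,Xⱼ); the off-diagonal part of the true-score variance is the same as above.
True-score variance = [12.4²·0.56 + 11.5²·0.69] − 159.712 = 177.358 − 159.712 = 17.6461.
Reliability = 17.6461 / 126.298 = 0.1397.

0.1397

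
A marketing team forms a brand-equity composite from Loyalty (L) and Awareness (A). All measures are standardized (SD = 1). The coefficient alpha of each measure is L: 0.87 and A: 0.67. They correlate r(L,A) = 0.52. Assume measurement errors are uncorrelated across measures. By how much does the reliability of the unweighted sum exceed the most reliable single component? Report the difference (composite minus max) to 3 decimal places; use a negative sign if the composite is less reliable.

Var(sum) = 2 + 1.04 = 3.04; true-score variance = 1.54 + 1.04 = 2.58; composite reliability = 0.8487.
Max component reliability = 0.8700.
Difference = 0.8487 − 0.8700 = -0.021.

-0.021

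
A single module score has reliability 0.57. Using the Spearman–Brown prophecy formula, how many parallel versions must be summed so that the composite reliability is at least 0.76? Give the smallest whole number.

k ≥ ρ*(1−ρ₁)/(ρ₁(1−ρ*)) = 0.76·0.43 / (0.57·0.24) = 2.389.
Smallest integer k = 3.

3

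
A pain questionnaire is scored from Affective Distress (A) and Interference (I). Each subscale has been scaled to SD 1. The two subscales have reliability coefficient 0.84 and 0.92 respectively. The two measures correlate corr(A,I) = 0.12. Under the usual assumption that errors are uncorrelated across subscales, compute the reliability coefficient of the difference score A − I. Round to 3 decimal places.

0.864

Var(A−I) = 1 + 1 − 2·0.12 = 2 − 0.24 = 1.76.
Because errors are independent across components, Cov(Tᵢ,Tⱼ) = Cov(Xᵢ,Xⱼ); the off-diagonal part of the true-score variance is the same as above.
True-score variance = [0.84 + 0.92] − 0.24 = 1.76 − 0.24 = 1.52.
Reliability = 1.52 / 1.76 = 0.864.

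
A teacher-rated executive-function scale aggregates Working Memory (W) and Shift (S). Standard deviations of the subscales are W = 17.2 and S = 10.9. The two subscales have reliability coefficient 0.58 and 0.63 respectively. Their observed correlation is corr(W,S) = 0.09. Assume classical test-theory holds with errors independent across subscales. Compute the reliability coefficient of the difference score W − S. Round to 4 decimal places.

Var(W−S) = 17.2² + 10.9² − 2·17.2·10.9·0.09 = 414.65 − 33.7464 = 380.904.
Because errors are independent across components, Cov(Tᵢ,Tⱼ) = Cov(Xᵢ,Xⱼ); the off-diagonal part of the true-score variance is the same as above.
True-score variance = [17.2²·0.58 + 10.9²·0.63] − 33.7464 = 246.437 − 33.7464 = 212.691.
Reliability = 212.691 / 380.904 = 0.5584.

0.5584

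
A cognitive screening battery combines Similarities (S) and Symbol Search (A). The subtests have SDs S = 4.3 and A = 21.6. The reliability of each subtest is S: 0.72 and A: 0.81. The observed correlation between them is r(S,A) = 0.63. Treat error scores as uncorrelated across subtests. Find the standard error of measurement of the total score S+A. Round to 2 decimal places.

9.69

Var(total) = 485.05 + 117.029 = 602.079.
True-score variance = 391.226 + 117.029 = 508.255, so reliability = 0.8442.
Error variance = 602.079 − 508.255 = 93.8236; SEM = √93.8236 = 9.69.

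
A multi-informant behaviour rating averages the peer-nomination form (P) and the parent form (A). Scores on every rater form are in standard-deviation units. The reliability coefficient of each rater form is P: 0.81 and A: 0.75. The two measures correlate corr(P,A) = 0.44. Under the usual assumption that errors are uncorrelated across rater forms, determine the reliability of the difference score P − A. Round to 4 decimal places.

0.6071

Var(P−A) = 1 + 1 − 2·0.44 = 2 − 0.88 = 1.12.
Under uncorrelated errors the observed covariances equal the true-score covariances, so only the own-variance terms attenuate.
True-score variance = [0.81 + 0.75] − 0.88 = 1.56 − 0.88 = 0.68.
Reliability = 0.68 / 1.12 = 0.6071.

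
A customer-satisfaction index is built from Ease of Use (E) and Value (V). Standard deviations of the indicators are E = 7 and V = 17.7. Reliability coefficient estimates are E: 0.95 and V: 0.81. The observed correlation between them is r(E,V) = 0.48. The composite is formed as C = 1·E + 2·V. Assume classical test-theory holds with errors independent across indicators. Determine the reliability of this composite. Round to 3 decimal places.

Var(C) = 7² + 2²·17.7² + 2·[2·7·17.7·0.48] = 1302.16 + 237.888 = 1540.05.
Under uncorrelated errors the observed covariances equal the true-score covariances, so only the own-variance terms attenuate.
True-score variance = [7²·0.95 + 2²·17.7²·0.81] + 237.888 = 1061.61 + 237.888 = 1299.5.
Reliability = 1299.5 / 1540.05 = 0.844.

0.844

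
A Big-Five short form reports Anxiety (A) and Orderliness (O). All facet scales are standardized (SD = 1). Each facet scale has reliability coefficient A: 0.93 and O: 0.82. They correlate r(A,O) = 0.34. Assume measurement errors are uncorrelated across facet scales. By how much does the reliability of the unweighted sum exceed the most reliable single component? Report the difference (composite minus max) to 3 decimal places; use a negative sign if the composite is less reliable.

-0.023

Var(sum) = 2 + 0.68 = 2.68; true-score variance = 1.75 + 0.68 = 2.43; composite reliability = 0.9067.
Max component reliability = 0.9300.
Difference = 0.9067 − 0.9300 = -0.023.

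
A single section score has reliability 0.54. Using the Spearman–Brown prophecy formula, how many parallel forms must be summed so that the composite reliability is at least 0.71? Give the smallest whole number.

k ≥ ρ*(1−ρ₁)/(ρ₁(1−ρ*)) = 0.71·0.46 / (0.54·0.29) = 2.086.
Smallest integer k = 3.

3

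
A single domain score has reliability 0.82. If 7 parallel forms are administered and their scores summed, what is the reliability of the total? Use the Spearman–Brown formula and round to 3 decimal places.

0.970

ρ_k = kρ / (1 + (k−1)ρ) = 7·0.82 / (1 + 6·0.82) = 5.740 / 5.920 = 0.970.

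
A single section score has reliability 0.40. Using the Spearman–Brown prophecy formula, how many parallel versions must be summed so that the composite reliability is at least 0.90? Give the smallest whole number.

k ≥ ρ*(1−ρ₁)/(ρ₁(1−ρ*)) = 0.90·0.60 / (0.40·0.10) = 13.500.
Smallest integer k = 14.

14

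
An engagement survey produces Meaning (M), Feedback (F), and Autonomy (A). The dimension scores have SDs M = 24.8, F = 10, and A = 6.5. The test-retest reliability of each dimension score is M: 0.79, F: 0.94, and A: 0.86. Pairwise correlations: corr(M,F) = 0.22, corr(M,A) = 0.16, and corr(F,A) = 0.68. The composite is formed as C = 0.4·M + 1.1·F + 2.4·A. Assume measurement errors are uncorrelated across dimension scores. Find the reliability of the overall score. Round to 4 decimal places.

Var(C) = 0.4²·24.8² + 1.1²·10² + 2.4²·6.5² + 2·[0.44·24.8·10·0.22 + 0.96·24.8·6.5·0.16 + 2.64·10·6.5·0.68] = 462.766 + 330.909 = 793.676.
With uncorrelated errors the cross-covariances are all true-score covariance, so they carry over unchanged; only the diagonal terms shrink to ρᵢσᵢ².
True-score variance = [0.4²·24.8²·0.79 + 1.1²·10²·0.94 + 2.4²·6.5²·0.86] + 330.909 = 400.771 + 330.909 = 731.68.
Reliability = 731.68 / 793.676 = 0.9219.

0.9219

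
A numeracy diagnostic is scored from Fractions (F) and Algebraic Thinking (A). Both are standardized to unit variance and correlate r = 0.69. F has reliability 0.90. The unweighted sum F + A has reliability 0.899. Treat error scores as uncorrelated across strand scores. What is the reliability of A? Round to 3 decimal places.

Var(F+A) = 2 + 2·0.69 = 3.380.
True-score variance = ρ_F + ρ_A + 2·0.69, so 0.899 = (0.90 + ρ_A + 1.38) / 3.380.
ρ_A = 0.899·3.380 − 0.90 − 1.38 = 0.759.

0.759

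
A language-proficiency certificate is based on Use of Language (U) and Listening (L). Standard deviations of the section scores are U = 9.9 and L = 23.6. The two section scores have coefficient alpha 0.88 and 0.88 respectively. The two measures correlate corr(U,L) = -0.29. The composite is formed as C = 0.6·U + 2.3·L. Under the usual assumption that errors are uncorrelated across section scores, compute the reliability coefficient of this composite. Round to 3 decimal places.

Var(C) = 0.6²·9.9² + 2.3²·23.6² + 2·[1.38·9.9·23.6·(-0.29)] = 2981.6 − 187.005 = 2794.6.
Under uncorrelated errors the observed covariances equal the true-score covariances, so only the own-variance terms attenuate.
True-score variance = [0.6²·9.9²·0.88 + 2.3²·23.6²·0.88] − 187.005 = 2623.81 − 187.005 = 2436.8.
Reliability = 2436.8 / 2794.6 = 0.872.

0.872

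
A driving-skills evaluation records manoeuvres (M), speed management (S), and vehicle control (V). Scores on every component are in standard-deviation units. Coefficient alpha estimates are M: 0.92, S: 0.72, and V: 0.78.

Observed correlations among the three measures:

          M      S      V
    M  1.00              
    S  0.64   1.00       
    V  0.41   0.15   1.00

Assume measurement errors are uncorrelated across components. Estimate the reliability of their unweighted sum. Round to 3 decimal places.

Var(M+S+V) = 3 + 2·[0.64 + 0.41 + 0.15] = 3 + 2.4 = 5.4.
Under uncorrelated errors the observed covariances equal the true-score covariances, so only the own-variance terms attenuate.
True-score variance = [0.92 + 0.72 + 0.78] + 2.4 = 2.42 + 2.4 = 4.82.
Reliability = 4.82 / 5.4 = 0.893.

0.893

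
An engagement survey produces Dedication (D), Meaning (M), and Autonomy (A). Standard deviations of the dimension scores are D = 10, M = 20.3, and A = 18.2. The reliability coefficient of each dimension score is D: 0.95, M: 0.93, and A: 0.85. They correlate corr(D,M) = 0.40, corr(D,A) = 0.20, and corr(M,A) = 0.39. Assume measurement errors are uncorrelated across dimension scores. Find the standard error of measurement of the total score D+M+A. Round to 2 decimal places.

Var(total) = 843.33 + 523.379 = 1366.71.
True-score variance = 759.798 + 523.379 = 1283.18, so reliability = 0.9389.
Error variance = 1366.71 − 1283.18 = 83.5323; SEM = √83.5323 = 9.14.

9.14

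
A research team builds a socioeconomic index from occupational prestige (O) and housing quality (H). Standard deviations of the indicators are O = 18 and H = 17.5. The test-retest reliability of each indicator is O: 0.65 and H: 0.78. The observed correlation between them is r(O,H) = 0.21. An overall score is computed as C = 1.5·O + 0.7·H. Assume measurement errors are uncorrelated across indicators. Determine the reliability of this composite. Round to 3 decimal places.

Var(C) = 1.5²·18² + 0.7²·17.5² + 2·[1.05·18·17.5·0.21] = 879.062 + 138.915 = 1017.98.
Because errors are independent across components, Cov(Tᵢ,Tⱼ) = Cov(Xᵢ,Xⱼ); the off-diagonal part of the true-score variance is the same as above.
True-score variance = [1.5²·18²·0.65 + 0.7²·17.5²·0.78] + 138.915 = 590.899 + 138.915 = 729.814.
Reliability = 729.814 / 1017.98 = 0.717.

0.717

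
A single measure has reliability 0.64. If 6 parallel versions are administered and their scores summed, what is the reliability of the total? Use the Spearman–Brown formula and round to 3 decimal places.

0.914

ρ_k = kρ / (1 + (k−1)ρ) = 6·0.64 / (1 + 5·0.64) = 3.840 / 4.200 = 0.914.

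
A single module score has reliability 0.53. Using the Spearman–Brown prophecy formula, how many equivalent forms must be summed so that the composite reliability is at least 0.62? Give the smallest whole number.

k ≥ ρ*(1−ρ₁)/(ρ₁(1−ρ*)) = 0.62·0.47 / (0.53·0.38) = 1.447.
Smallest integer k = 2.

2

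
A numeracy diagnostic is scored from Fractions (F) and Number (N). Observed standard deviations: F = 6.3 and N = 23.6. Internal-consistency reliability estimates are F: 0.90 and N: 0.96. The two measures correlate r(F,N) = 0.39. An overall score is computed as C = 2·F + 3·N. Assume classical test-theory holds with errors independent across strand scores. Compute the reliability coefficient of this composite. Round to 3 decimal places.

0.963

Var(C) = 2²·6.3² + 3²·23.6² + 2·[6·6.3·23.6·0.39] = 5171.4 + 695.822 = 5867.22.
Because errors are independent across components, Cov(Tᵢ,Tⱼ) = Cov(Xᵢ,Xⱼ); the off-diagonal part of the true-score variance is the same as above.
True-score variance = [2²·6.3²·0.90 + 3²·23.6²·0.96] + 695.822 = 4955.02 + 695.822 = 5650.84.
Reliability = 5650.84 / 5867.22 = 0.963.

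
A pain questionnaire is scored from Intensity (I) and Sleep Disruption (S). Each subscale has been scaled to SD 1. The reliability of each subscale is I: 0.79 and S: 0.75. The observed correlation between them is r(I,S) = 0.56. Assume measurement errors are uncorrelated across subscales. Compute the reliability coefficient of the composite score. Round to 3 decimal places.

0.853

Var(I+S) = 2 + 2·[0.56] = 2 + 1.12 = 3.12.
Under uncorrelated errors the observed covariances equal the true-score covariances, so only the own-variance terms attenuate.
True-score variance = [0.79 + 0.75] + 1.12 = 1.54 + 1.12 = 2.66.
Reliability = 2.66 / 3.12 = 0.853.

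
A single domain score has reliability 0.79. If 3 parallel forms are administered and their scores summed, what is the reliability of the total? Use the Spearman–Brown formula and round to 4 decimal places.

0.9186

ρ_k = kρ / (1 + (k−1)ρ) = 3·0.79 / (1 + 2·0.79) = 2.370 / 2.580 = 0.9186.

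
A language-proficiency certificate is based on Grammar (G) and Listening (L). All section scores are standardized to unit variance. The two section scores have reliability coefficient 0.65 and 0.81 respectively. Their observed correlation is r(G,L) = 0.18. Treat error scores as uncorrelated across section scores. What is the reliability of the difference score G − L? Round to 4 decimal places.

Var(G−L) = 1 + 1 − 2·0.18 = 2 − 0.36 = 1.64.
Because errors are independent across components, Cov(Tᵢ,Tⱼ) = Cov(Xᵢ,Xⱼ); the off-diagonal part of the true-score variance is the same as above.
True-score variance = [0.65 + 0.81] − 0.36 = 1.46 − 0.36 = 1.1.
Reliability = 1.1 / 1.64 = 0.6707.

0.6707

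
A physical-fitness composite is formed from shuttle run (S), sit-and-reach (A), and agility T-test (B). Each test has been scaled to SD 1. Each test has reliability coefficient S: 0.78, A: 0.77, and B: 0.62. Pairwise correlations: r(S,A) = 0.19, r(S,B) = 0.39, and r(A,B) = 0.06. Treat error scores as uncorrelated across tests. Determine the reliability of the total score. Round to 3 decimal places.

0.806

Var(S+A+B) = 3 + 2·[0.19 + 0.39 + 0.06] = 3 + 1.28 = 4.28.
With uncorrelated errors the cross-covariances are all true-score covariance, so they carry over unchanged; only the diagonal terms shrink to ρᵢσᵢ².
True-score variance = [0.78 + 0.77 + 0.62] + 1.28 = 2.17 + 1.28 = 3.45.
Reliability = 3.45 / 4.28 = 0.806.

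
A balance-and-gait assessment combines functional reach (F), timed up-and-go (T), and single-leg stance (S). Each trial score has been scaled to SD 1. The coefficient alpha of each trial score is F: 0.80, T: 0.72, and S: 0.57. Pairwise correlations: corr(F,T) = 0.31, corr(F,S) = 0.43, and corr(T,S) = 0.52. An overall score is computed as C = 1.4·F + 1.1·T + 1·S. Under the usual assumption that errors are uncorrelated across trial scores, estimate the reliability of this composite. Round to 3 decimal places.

Var(C) = 1.4² + 1.1² + 1 + 2·[1.54·0.31 + 1.4·0.43 + 1.1·0.52] = 4.17 + 3.3028 = 7.4728.
Because errors are independent across components, Cov(Tᵢ,Tⱼ) = Cov(Xᵢ,Xⱼ); the off-diagonal part of the true-score variance is the same as above.
True-score variance = [1.4²·0.80 + 1.1²·0.72 + 0.57] + 3.3028 = 3.0092 + 3.3028 = 6.312.
Reliability = 6.312 / 7.4728 = 0.845.

0.845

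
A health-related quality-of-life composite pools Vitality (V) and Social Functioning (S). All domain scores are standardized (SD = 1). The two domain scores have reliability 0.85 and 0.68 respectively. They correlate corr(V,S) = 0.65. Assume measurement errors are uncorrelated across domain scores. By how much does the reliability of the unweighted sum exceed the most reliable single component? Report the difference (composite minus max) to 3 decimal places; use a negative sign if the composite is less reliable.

0.008

Var(sum) = 2 + 1.3 = 3.3; true-score variance = 1.53 + 1.3 = 2.83; composite reliability = 0.8576.
Max component reliability = 0.8500.
Difference = 0.8576 − 0.8500 = 0.008.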